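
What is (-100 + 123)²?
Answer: 529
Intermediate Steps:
(-100 + 123)² = 23² = 529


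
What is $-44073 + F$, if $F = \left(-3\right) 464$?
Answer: $-45465$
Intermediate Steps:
$F = -1392$
$-44073 + F = -44073 - 1392 = -45465$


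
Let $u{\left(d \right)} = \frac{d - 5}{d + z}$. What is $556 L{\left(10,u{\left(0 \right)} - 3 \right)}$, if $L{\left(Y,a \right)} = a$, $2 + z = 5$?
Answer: $- \frac{7784}{3} \approx -2594.7$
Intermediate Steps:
$z = 3$ ($z = -2 + 5 = 3$)
$u{\left(d \right)} = \frac{-5 + d}{3 + d}$ ($u{\left(d \right)} = \frac{d - 5}{d + 3} = \frac{-5 + d}{3 + d}$)
$556 L{\left(10,u{\left(0 \right)} - 3 \right)} = 556 \left(\frac{-5 + 0}{3 + 0} - 3\right) = 556 \left(\frac{1}{3} \left(-5\right) - 3\right) = 556 \left(- \frac{5}{3} - 3\right) = 556 \left(- \frac{14}{3}\right) = - \frac{7784}{3}$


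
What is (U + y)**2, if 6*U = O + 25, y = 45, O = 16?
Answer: 96721/36 ≈ 2686.7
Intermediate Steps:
U = 41/6 (U = (16 + 25)/6 = (1/6)*41 = 41/6 ≈ 6.8333)
(U + y)**2 = (41/6 + 45)**2 = (311/6)**2 = 96721/36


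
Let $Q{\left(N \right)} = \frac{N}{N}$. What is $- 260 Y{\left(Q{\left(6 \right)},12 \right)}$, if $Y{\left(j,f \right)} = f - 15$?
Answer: $780$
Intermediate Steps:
$Q{\left(N \right)} = 1$
$Y{\left(j,f \right)} = -15 + f$
$- 260 Y{\left(Q{\left(6 \right)},12 \right)} = - 260 \left(-15 + 12\right) = \left(-260\right) \left(-3\right) = 780$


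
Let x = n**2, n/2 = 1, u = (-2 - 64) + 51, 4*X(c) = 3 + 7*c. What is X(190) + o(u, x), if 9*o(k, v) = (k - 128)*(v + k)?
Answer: 18289/36 ≈ 508.03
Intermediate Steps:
X(c) = 3/4 + 7*c/4 (X(c) = (3 + 7*c)/4 = 3/4 + 7*c/4)
u = -15 (u = -66 + 51 = -15)
n = 2 (n = 2*1 = 2)
x = 4 (x = 2**2 = 4)
o(k, v) = (-128 + k)*(k + v)/9 (o(k, v) = ((k - 128)*(v + k))/9 = ((-128 + k)*(k + v))/9 = (-128 + k)*(k + v)/9)
X(190) + o(u, x) = (3/4 + (7/4)*190) + (-128/9*(-15) - 128/9*4 + (1/9)*(-15)**2 + (1/9)*(-15)*4) = (3/4 + 665/2) + (640/3 - 512/9 + (1/9)*225 - 20/3) = 1333/4 + (640/3 - 512/9 + 25 - 20/3) = 1333/4 + 1573/9 = 18289/36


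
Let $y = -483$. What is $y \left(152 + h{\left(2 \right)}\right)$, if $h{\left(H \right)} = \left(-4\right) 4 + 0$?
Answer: $-65688$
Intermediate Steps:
$h{\left(H \right)} = -16$ ($h{\left(H \right)} = -16 + 0 = -16$)
$y \left(152 + h{\left(2 \right)}\right) = - 483 \left(152 - 16\right) = \left(-483\right) 136 = -65688$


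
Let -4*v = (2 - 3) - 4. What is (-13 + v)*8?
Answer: -94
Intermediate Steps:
v = 5/4 (v = -((2 - 3) - 4)/4 = -(-1 - 4)/4 = -¼*(-5) = 5/4 ≈ 1.2500)
(-13 + v)*8 = (-13 + 5/4)*8 = -47/4*8 = -94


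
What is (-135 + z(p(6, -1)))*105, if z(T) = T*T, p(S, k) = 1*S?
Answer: -10395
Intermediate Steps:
p(S, k) = S
z(T) = T**2
(-135 + z(p(6, -1)))*105 = (-135 + 6**2)*105 = (-135 + 36)*105 = -99*105 = -10395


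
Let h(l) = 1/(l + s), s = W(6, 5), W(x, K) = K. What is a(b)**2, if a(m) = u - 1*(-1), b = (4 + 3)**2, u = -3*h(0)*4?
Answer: 49/25 ≈ 1.9600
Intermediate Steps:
s = 5
h(l) = 1/(5 + l) (h(l) = 1/(l + 5) = 1/(5 + l))
u = -12/5 (u = -3/(5 + 0)*4 = -3/5*4 = -12/5 ≈ -2.4000)
b = 49 (b = 7**2 = 49)
a(m) = -7/5 (a(m) = -12/5 - 1*(-1) = -12/5 + 1 = -7/5)
a(b)**2 = (-7/5)**2 = 49/25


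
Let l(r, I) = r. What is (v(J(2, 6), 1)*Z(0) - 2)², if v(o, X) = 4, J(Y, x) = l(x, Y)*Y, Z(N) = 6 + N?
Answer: 484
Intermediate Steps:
J(Y, x) = Y*x (J(Y, x) = x*Y = Y*x)
(v(J(2, 6), 1)*Z(0) - 2)² = (4*(6 + 0) - 2)² = (4*6 - 2)² = (24 - 2)² = 22² = 484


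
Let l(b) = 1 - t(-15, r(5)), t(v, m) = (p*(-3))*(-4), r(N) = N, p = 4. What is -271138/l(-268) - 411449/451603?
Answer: 122427396111/21225341 ≈ 5768.0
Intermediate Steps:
t(v, m) = 48 (t(v, m) = (4*(-3))*(-4) = -12*(-4) = 48)
l(b) = -47 (l(b) = 1 - 1*48 = 1 - 48 = -47)
-271138/l(-268) - 411449/451603 = -271138/(-47) - 411449/451603 = -271138*(-1/47) - 411449*1/451603 = 271138/47 - 411449/451603 = 122427396111/21225341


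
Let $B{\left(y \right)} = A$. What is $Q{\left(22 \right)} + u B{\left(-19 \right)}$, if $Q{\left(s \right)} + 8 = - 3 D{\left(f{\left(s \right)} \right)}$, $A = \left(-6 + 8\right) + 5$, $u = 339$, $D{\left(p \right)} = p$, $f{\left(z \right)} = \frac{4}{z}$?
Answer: $\frac{26009}{11} \approx 2364.5$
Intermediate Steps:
$A = 7$ ($A = 2 + 5 = 7$)
$Q{\left(s \right)} = -8 - \frac{12}{s}$ ($Q{\left(s \right)} = -8 - 3 \frac{4}{s} = -8 - \frac{12}{s}$)
$B{\left(y \right)} = 7$
$Q{\left(22 \right)} + u B{\left(-19 \right)} = \left(-8 - \frac{12}{22}\right) + 339 \cdot 7 = \left(-8 - \frac{6}{11}\right) + 2373 = - \frac{94}{11} + 2373 = \frac{26009}{11}$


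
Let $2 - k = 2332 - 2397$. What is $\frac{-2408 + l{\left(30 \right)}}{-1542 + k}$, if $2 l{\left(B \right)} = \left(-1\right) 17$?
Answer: $\frac{4833}{2950} \approx 1.6383$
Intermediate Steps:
$k = 67$ ($k = 2 - \left(2332 - 2397\right) = 2 - -65 = 2 + 65 = 67$)
$l{\left(B \right)} = - \frac{17}{2}$ ($l{\left(B \right)} = \frac{\left(-1\right) 17}{2} = \frac{1}{2} \left(-17\right) = - \frac{17}{2}$)
$\frac{-2408 + l{\left(30 \right)}}{-1542 + k} = \frac{-2408 - \frac{17}{2}}{-1542 + 67} = - \frac{4833}{2 \left(-1475\right)} = \left(- \frac{4833}{2}\right) \left(- \frac{1}{1475}\right) = \frac{4833}{2950}$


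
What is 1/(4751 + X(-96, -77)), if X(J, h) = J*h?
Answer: 1/12143 ≈ 8.2352e-5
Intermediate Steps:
1/(4751 + X(-96, -77)) = 1/(4751 - 96*(-77)) = 1/(4751 + 7392) = 1/12143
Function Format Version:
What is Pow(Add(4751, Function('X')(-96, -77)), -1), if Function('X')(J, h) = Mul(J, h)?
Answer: Rational(1, 12143) ≈ 8.2352e-5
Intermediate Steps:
Pow(Add(4751, Function('X')(-96, -77)), -1) = Pow(Add(4751, Mul(-96, -77)), -1) = Pow(Add(4751, 7392), -1) = Pow(12143, -1) = Rational(1, 12143)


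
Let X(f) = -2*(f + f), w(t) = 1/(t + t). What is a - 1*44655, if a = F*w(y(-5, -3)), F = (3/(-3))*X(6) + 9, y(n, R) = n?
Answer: -446583/10 ≈ -44658.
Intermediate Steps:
w(t) = 1/(2*t)
X(f) = -4*f
F = 33 (F = (3/(-3))*(-4*6) + 9 = (3*(-⅓))*(-24) + 9 = -1*(-24) + 9 = 24 + 9 = 33)
a = -33/10 (a = 33*((½)/(-5)) = 33*((½)*(-⅕)) = 33*(-⅒) = -33/10 ≈ -3.3000)
a - 1*44655 = -33/10 - 1*44655 = -33/10 - 44655 = -446583/10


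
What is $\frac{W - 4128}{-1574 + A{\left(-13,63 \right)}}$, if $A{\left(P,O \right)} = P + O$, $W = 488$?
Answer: $\frac{910}{381} \approx 2.3885$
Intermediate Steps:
$A{\left(P,O \right)} = O + P$
$\frac{W - 4128}{-1574 + A{\left(-13,63 \right)}} = \frac{488 - 4128}{-1574 + \left(63 - 13\right)} = - \frac{3640}{-1574 + 50} = - \frac{3640}{-1524} = \left(-3640\right) \left(- \frac{1}{1524}\right) = \frac{910}{381}$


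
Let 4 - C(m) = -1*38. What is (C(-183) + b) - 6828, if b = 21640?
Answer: 14854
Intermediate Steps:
C(m) = 42 (C(m) = 4 - (-1)*38 = 4 - 1*(-38) = 4 + 38 = 42)
(C(-183) + b) - 6828 = (42 + 21640) - 6828 = 21682 - 6828 = 14854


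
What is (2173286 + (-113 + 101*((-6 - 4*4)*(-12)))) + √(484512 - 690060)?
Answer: 2199837 + 2*I*√51387 ≈ 2.1998e+6 + 453.37*I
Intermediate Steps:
(2173286 + (-113 + 101*((-6 - 4*4)*(-12)))) + √(484512 - 690060) = (2173286 + (-113 + 101*((-6 - 16)*(-12)))) + √(-205548) = (2173286 + (-113 + 101*(-22*(-12)))) + 2*I*√51387 = (2173286 + (-113 + 101*264)) + 2*I*√51387 = (2173286 + (-113 + 26664)) + 2*I*√51387 = (2173286 + 26551) + 2*I*√51387 = 2199837 + 2*I*√51387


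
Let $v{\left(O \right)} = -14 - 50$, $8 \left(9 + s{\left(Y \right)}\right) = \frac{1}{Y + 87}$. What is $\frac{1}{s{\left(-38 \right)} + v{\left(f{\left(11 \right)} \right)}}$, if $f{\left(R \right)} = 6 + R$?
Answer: $- \frac{392}{28615} \approx -0.013699$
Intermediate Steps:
$s{\left(Y \right)} = -9 + \frac{1}{8 \left(87 + Y\right)}$ ($s{\left(Y \right)} = -9 + \frac{1}{8 \left(Y + 87\right)} = -9 + \frac{1}{8 \left(87 + Y\right)}$)
$v{\left(O \right)} = -64$ ($v{\left(O \right)} = -14 - 50 = -64$)
$\frac{1}{s{\left(-38 \right)} + v{\left(f{\left(11 \right)} \right)}} = \frac{1}{\frac{-6263 - -2736}{8 \left(87 - 38\right)} - 64} = \frac{1}{\frac{-6263 + 2736}{8 \cdot 49} - 64} = \frac{1}{\frac{1}{8} \cdot \frac{1}{49} \left(-3527\right) - 64} = \frac{1}{- \frac{3527}{392} - 64} = \frac{1}{- \frac{28615}{392}} = - \frac{392}{28615}$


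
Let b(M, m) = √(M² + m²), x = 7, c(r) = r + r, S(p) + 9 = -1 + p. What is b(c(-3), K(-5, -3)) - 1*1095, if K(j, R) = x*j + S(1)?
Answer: -1095 + 2*√493 ≈ -1050.6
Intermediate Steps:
S(p) = -10 + p (S(p) = -9 + (-1 + p) = -10 + p)
c(r) = 2*r
K(j, R) = -9 + 7*j (K(j, R) = 7*j + (-10 + 1) = 7*j - 9 = -9 + 7*j)
b(c(-3), K(-5, -3)) - 1*1095 = √((2*(-3))² + (-9 + 7*(-5))²) - 1*1095 = √((-6)² + (-9 - 35)²) - 1095 = √(36 + (-44)²) - 1095 = √(36 + 1936) - 1095 = √1972 - 1095 = 2*√493 - 1095 = -1095 + 2*√493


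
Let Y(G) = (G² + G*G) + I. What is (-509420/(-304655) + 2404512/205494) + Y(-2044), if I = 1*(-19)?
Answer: 17437237687813835/2086825819 ≈ 8.3559e+6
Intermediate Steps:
I = -19
Y(G) = -19 + 2*G² (Y(G) = (G² + G*G) - 19 = (G² + G²) - 19 = 2*G² - 19 = -19 + 2*G²)
(-509420/(-304655) + 2404512/205494) + Y(-2044) = (-509420/(-304655) + 2404512/205494) + (-19 + 2*(-2044)²) = (-509420*(-1/304655) + 2404512*(1/205494)) + (-19 + 2*4177936) = (101884/60931 + 400752/34249) + (-19 + 8355872) = 27907645228/2086825819 + 8355853 = 17437237687813835/2086825819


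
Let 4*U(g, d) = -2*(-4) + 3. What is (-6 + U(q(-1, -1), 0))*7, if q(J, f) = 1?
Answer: -91/4 ≈ -22.750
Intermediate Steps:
U(g, d) = 11/4 (U(g, d) = (-2*(-4) + 3)/4 = (8 + 3)/4 = (¼)*11 = 11/4)
(-6 + U(q(-1, -1), 0))*7 = (-6 + 11/4)*7 = -13/4*7 = -91/4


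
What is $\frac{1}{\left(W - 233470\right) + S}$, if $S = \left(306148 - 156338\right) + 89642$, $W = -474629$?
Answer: $- \frac{1}{468647} \approx -2.1338 \cdot 10^{-6}$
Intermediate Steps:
$S = 239452$ ($S = 149810 + 89642 = 239452$)
$\frac{1}{\left(W - 233470\right) + S} = \frac{1}{\left(-474629 - 233470\right) + 239452} = \frac{1}{-708099 + 239452} = \frac{1}{-468647} = - \frac{1}{468647}$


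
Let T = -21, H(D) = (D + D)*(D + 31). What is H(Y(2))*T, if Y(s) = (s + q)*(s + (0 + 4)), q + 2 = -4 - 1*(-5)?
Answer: -9324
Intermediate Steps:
q = -1 (q = -2 + (-4 - 1*(-5)) = -2 + (-4 + 5) = -2 + 1 = -1)
Y(s) = (-1 + s)*(4 + s) (Y(s) = (s - 1)*(s + (0 + 4)) = (-1 + s)*(s + 4) = (-1 + s)*(4 + s))
H(D) = 2*D*(31 + D) (H(D) = (2*D)*(31 + D) = 2*D*(31 + D))
H(Y(2))*T = (2*(-4 + 2**2 + 3*2)*(31 + (-4 + 2**2 + 3*2)))*(-21) = (2*(-4 + 4 + 6)*(31 + (-4 + 4 + 6)))*(-21) = (2*6*(31 + 6))*(-21) = (2*6*37)*(-21) = 444*(-21) = -9324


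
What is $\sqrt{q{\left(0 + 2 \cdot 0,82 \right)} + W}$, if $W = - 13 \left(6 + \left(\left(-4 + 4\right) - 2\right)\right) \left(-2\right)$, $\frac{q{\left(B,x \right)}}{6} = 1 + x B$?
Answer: $\sqrt{110} \approx 10.488$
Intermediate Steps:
$q{\left(B,x \right)} = 6 + 6 B x$ ($q{\left(B,x \right)} = 6 \left(1 + x B\right) = 6 \left(1 + B x\right) = 6 + 6 B x$)
$W = 104$ ($W = - 13 \left(6 + \left(0 - 2\right)\right) \left(-2\right) = - 13 \left(6 - 2\right) \left(-2\right) = - 13 \cdot 4 \left(-2\right) = \left(-13\right) \left(-8\right) = 104$)
$\sqrt{q{\left(0 + 2 \cdot 0,82 \right)} + W} = \sqrt{\left(6 + 6 \left(0 + 2 \cdot 0\right) 82\right) + 104} = \sqrt{\left(6 + 6 \left(0 + 0\right) 82\right) + 104} = \sqrt{\left(6 + 6 \cdot 0 \cdot 82\right) + 104} = \sqrt{\left(6 + 0\right) + 104} = \sqrt{6 + 104} = \sqrt{110}$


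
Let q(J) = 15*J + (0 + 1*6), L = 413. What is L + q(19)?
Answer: 704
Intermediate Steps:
q(J) = 6 + 15*J (q(J) = 15*J + (0 + 6) = 15*J + 6 = 6 + 15*J)
L + q(19) = 413 + (6 + 15*19) = 413 + (6 + 285) = 413 + 291 = 704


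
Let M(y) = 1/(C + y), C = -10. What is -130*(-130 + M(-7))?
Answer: 287430/17 ≈ 16908.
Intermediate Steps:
M(y) = 1/(-10 + y)
-130*(-130 + M(-7)) = -130*(-130 + 1/(-10 - 7)) = -130*(-130 + 1/(-17)) = -130*(-130 - 1/17) = -130*(-2211/17) = 287430/17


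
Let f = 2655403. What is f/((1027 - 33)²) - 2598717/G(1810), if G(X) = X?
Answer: -1281409835191/894172580 ≈ -1433.1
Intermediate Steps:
f/((1027 - 33)²) - 2598717/G(1810) = 2655403/((1027 - 33)²) - 2598717/1810 = 2655403/(994²) - 2598717*1/1810 = 2655403/988036 - 2598717/1810 = -1281409835191/894172580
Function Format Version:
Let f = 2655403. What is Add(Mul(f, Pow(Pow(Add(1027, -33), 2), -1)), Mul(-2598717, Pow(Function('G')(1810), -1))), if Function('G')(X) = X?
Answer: Rational(-1281409835191, 894172580) ≈ -1433.1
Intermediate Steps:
Add(Mul(f, Pow(Pow(Add(1027, -33), 2), -1)), Mul(-2598717, Pow(Function('G')(1810), -1))) = Add(Mul(2655403, Pow(Pow(Add(1027, -33), 2), -1)), Mul(-2598717, Pow(1810, -1))) = Add(Mul(2655403, Pow(Pow(994, 2), -1)), Mul(-2598717, Rational(1, 1810))) = Add(Mul(2655403, Pow(988036, -1)), Rational(-2598717, 1810)) = Add(Mul(2655403, Rational(1, 988036)), Rational(-2598717, 1810)) = Add(Rational(2655403, 988036), Rational(-2598717, 1810)) = Rational(-1281409835191, 894172580)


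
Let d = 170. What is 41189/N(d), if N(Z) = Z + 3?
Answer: 41189/173 ≈ 238.09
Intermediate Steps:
N(Z) = 3 + Z
41189/N(d) = 41189/(3 + 170) = 41189/173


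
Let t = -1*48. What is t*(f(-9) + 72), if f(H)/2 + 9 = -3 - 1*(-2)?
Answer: -2496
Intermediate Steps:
t = -48
f(H) = -20 (f(H) = -18 + 2*(-3 - 1*(-2)) = -18 + 2*(-3 + 2) = -18 + 2*(-1) = -18 - 2 = -20)
t*(f(-9) + 72) = -48*(-20 + 72) = -48*52 = -2496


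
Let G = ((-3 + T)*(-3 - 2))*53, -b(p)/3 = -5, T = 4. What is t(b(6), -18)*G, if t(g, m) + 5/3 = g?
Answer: -10600/3 ≈ -3533.3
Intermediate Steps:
b(p) = 15 (b(p) = -3*(-5) = 15)
t(g, m) = -5/3 + g
G = -265 (G = ((-3 + 4)*(-3 - 2))*53 = (1*(-5))*53 = -5*53 = -265)
t(b(6), -18)*G = (-5/3 + 15)*(-265) = (40/3)*(-265) = -10600/3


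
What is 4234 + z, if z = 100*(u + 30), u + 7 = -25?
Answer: 4034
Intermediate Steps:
u = -32 (u = -7 - 25 = -32)
z = -200 (z = 100*(-32 + 30) = 100*(-2) = -200)
4234 + z = 4234 - 200 = 4034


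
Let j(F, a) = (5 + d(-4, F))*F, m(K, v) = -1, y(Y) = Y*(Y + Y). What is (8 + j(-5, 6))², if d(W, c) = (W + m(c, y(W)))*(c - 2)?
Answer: 36864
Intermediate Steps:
y(Y) = 2*Y² (y(Y) = Y*(2*Y) = 2*Y²)
d(W, c) = (-1 + W)*(-2 + c) (d(W, c) = (W - 1)*(c - 2) = (-1 + W)*(-2 + c))
j(F, a) = F*(15 - 5*F) (j(F, a) = (5 + (2 - F - 2*(-4) - 4*F))*F = (5 + (2 - F + 8 - 4*F))*F = (5 + (10 - 5*F))*F = (15 - 5*F)*F = F*(15 - 5*F))
(8 + j(-5, 6))² = (8 + 5*(-5)*(3 - 1*(-5)))² = (8 + 5*(-5)*(3 + 5))² = (8 + 5*(-5)*8)² = (8 - 200)² = (-192)² = 36864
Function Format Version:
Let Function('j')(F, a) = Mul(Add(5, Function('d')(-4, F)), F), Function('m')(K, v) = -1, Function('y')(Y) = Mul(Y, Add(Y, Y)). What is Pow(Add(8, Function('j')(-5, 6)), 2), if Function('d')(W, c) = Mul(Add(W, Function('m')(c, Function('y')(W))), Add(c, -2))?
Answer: 36864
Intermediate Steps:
Function('y')(Y) = Mul(2, Pow(Y, 2)) (Function('y')(Y) = Mul(Y, Mul(2, Y)) = Mul(2, Pow(Y, 2)))
Function('d')(W, c) = Mul(Add(-1, W), Add(-2, c)) (Function('d')(W, c) = Mul(Add(W, -1), Add(c, -2)) = Mul(Add(-1, W), Add(-2, c)))
Function('j')(F, a) = Mul(F, Add(15, Mul(-5, F))) (Function('j')(F, a) = Mul(Add(5, Add(2, Mul(-1, F), Mul(-2, -4), Mul(-4, F))), F) = Mul(Add(5, Add(2, Mul(-1, F), 8, Mul(-4, F))), F) = Mul(Add(5, Add(10, Mul(-5, F))), F) = Mul(Add(15, Mul(-5, F)), F) = Mul(F, Add(15, Mul(-5, F))))
Pow(Add(8, Function('j')(-5, 6)), 2) = Pow(Add(8, Mul(5, -5, Add(3, Mul(-1, -5)))), 2) = Pow(Add(8, Mul(5, -5, Add(3, 5))), 2) = Pow(Add(8, Mul(5, -5, 8)), 2) = Pow(Add(8, -200), 2) = Pow(-192, 2) = 36864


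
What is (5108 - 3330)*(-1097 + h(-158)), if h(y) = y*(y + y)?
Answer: 86821518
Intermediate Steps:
h(y) = 2*y² (h(y) = y*(2*y) = 2*y²)
(5108 - 3330)*(-1097 + h(-158)) = (5108 - 3330)*(-1097 + 2*(-158)²) = 1778*(-1097 + 2*24964) = 1778*(-1097 + 49928) = 1778*48831 = 86821518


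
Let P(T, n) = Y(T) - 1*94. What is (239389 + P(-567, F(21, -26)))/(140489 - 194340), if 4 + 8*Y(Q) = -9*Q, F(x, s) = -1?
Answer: -1919459/430808 ≈ -4.4555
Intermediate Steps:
Y(Q) = -½ - 9*Q/8 (Y(Q) = -½ + (-9*Q)/8 = -½ - 9*Q/8)
P(T, n) = -189/2 - 9*T/8 (P(T, n) = (-½ - 9*T/8) - 1*94 = (-½ - 9*T/8) - 94 = -189/2 - 9*T/8)
(239389 + P(-567, F(21, -26)))/(140489 - 194340) = (239389 + (-189/2 - 9/8*(-567)))/(140489 - 194340) = (239389 + (-189/2 + 5103/8))/(-53851) = (239389 + 4347/8)*(-1/53851) = (1919459/8)*(-1/53851) = -1919459/430808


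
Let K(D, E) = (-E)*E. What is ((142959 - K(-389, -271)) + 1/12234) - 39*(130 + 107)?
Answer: 2534358739/12234 ≈ 2.0716e+5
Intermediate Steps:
K(D, E) = -E²
((142959 - K(-389, -271)) + 1/12234) - 39*(130 + 107) = ((142959 - (-1)*(-271)²) + 1/12234) - 39*(130 + 107) = ((142959 - (-1)*73441) + 1/12234) - 39*237 = ((142959 - 1*(-73441)) + 1/12234) - 9243 = ((142959 + 73441) + 1/12234) - 9243 = (216400 + 1/12234) - 9243 = 2647437601/12234 - 9243 = 2534358739/12234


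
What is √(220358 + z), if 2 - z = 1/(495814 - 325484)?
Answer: √6393152389033670/170330 ≈ 469.43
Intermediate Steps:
z = 340659/170330 (z = 2 - 1/(495814 - 325484) = 2 - 1/170330 = 340659/170330 ≈ 2.0000)
√(220358 + z) = √(220358 + 340659/170330) = √(37533918799/170330) = √6393152389033670/170330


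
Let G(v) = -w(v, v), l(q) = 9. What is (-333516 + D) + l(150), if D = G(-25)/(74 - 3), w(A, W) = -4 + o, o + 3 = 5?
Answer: -23678995/71 ≈ -3.3351e+5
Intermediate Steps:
o = 2 (o = -3 + 5 = 2)
w(A, W) = -2 (w(A, W) = -4 + 2 = -2)
G(v) = 2 (G(v) = -1*(-2) = 2)
D = 2/71 (D = 2/(74 - 3) = 2/71 ≈ 0.028169)
(-333516 + D) + l(150) = (-333516 + 2/71) + 9 = -23679634/71 + 9 = -23678995/71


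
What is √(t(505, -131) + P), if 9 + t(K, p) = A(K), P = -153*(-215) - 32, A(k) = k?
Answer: √33359 ≈ 182.64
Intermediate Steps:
P = 32863 (P = 32895 - 32 = 32863)
t(K, p) = -9 + K
√(t(505, -131) + P) = √((-9 + 505) + 32863) = √(496 + 32863) = √33359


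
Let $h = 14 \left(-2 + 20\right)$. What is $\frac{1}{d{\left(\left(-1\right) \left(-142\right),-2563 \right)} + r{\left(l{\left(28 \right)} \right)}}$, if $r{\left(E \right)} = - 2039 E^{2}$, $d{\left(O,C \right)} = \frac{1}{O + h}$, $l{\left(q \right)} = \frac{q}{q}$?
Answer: $- \frac{394}{803365} \approx -0.00049044$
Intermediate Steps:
$l{\left(q \right)} = 1$
$h = 252$ ($h = 14 \cdot 18 = 252$)
$d{\left(O,C \right)} = \frac{1}{252 + O}$ ($d{\left(O,C \right)} = \frac{1}{O + 252} = \frac{1}{252 + O}$)
$\frac{1}{d{\left(\left(-1\right) \left(-142\right),-2563 \right)} + r{\left(l{\left(28 \right)} \right)}} = \frac{1}{\frac{1}{252 - -142} - 2039 \cdot 1^{2}} = \frac{1}{\frac{1}{252 + 142} - 2039} = \frac{1}{\frac{1}{394} - 2039} = \frac{1}{- \frac{803365}{394}} = - \frac{394}{803365}$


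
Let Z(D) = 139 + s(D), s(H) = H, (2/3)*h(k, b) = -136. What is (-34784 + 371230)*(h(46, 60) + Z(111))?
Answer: 15476516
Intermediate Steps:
h(k, b) = -204 (h(k, b) = (3/2)*(-136) = -204)
Z(D) = 139 + D
(-34784 + 371230)*(h(46, 60) + Z(111)) = (-34784 + 371230)*(-204 + (139 + 111)) = 336446*(-204 + 250) = 336446*46 = 15476516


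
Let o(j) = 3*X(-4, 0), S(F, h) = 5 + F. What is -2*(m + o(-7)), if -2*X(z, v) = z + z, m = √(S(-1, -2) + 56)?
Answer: -24 - 4*√15 ≈ -39.492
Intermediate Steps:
m = 2*√15 (m = √((5 - 1) + 56) = √(4 + 56) = √60 = 2*√15 ≈ 7.7460)
X(z, v) = -z (X(z, v) = -(z + z)/2 = -z)
o(j) = 12 (o(j) = 3*(-1*(-4)) = 3*4 = 12)
-2*(m + o(-7)) = -2*(2*√15 + 12) = -2*(12 + 2*√15) = -24 - 4*√15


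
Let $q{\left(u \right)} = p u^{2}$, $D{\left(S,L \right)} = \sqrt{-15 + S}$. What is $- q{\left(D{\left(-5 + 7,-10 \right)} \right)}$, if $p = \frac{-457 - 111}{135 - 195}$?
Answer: $\frac{1846}{15} \approx 123.07$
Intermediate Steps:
$p = \frac{142}{15}$ ($p = - \frac{568}{-60} = \left(-568\right) \left(- \frac{1}{60}\right) = \frac{142}{15} \approx 9.4667$)
$q{\left(u \right)} = \frac{142 u^{2}}{15}$
$- q{\left(D{\left(-5 + 7,-10 \right)} \right)} = - \frac{142 \left(\sqrt{-15 + \left(-5 + 7\right)}\right)^{2}}{15} = - \frac{142 \left(\sqrt{-15 + 2}\right)^{2}}{15} = - \frac{142 \left(\sqrt{-13}\right)^{2}}{15} = - \frac{142 \left(i \sqrt{13}\right)^{2}}{15} = - \frac{142 \left(-13\right)}{15} = \left(-1\right) \left(- \frac{1846}{15}\right) = \frac{1846}{15}$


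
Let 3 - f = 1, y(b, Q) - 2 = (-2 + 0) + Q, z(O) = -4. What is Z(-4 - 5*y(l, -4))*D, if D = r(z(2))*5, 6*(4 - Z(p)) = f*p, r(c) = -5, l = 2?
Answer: 100/3 ≈ 33.333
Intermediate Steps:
y(b, Q) = Q (y(b, Q) = 2 + ((-2 + 0) + Q) = 2 + (-2 + Q) = Q)
f = 2 (f = 3 - 1*1 = 3 - 1 = 2)
Z(p) = 4 - p/3
D = -25 (D = -5*5 = -25)
Z(-4 - 5*y(l, -4))*D = (4 - (-4 - 5*(-4))/3)*(-25) = (4 - (-4 + 20)/3)*(-25) = (4 - ⅓*16)*(-25) = (4 - 16/3)*(-25) = -4/3*(-25) = 100/3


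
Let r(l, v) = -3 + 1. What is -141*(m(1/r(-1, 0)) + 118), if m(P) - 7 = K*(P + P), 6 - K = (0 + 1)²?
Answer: -16920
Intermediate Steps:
K = 5 (K = 6 - (0 + 1)² = 6 - 1*1² = 6 - 1*1 = 6 - 1 = 5)
r(l, v) = -2
m(P) = 7 + 10*P (m(P) = 7 + 5*(P + P) = 7 + 5*(2*P) = 7 + 10*P)
-141*(m(1/r(-1, 0)) + 118) = -141*((7 + 10/(-2)) + 118) = -141*((7 + 10*(-½)) + 118) = -141*((7 - 5) + 118) = -141*(2 + 118) = -141*120 = -16920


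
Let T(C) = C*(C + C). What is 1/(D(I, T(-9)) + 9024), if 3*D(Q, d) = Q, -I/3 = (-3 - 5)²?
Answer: 1/8960 ≈ 0.00011161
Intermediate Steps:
I = -192 (I = -3*(-3 - 5)² = -3*(-8)² = -3*64 = -192)
T(C) = 2*C² (T(C) = C*(2*C) = 2*C²)
D(Q, d) = Q/3
1/(D(I, T(-9)) + 9024) = 1/((⅓)*(-192) + 9024) = 1/(-64 + 9024) = 1/8960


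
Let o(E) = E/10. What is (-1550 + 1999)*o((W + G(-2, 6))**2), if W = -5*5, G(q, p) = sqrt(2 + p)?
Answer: 284217/10 - 4490*sqrt(2) ≈ 22072.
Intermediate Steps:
W = -25
o(E) = E/10 (o(E) = E*(1/10) = E/10)
(-1550 + 1999)*o((W + G(-2, 6))**2) = (-1550 + 1999)*((-25 + sqrt(2 + 6))**2/10) = 449*((-25 + sqrt(8))**2/10) = 449*((-25 + 2*sqrt(2))**2/10) = 449*(-25 + 2*sqrt(2))**2/10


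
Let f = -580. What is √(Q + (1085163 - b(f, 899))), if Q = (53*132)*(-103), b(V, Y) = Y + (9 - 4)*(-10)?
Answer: 33*√334 ≈ 603.10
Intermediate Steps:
b(V, Y) = -50 + Y (b(V, Y) = Y + 5*(-10) = Y - 50 = -50 + Y)
Q = -720588 (Q = 6996*(-103) = -720588)
√(Q + (1085163 - b(f, 899))) = √(-720588 + (1085163 - (-50 + 899))) = √(-720588 + (1085163 - 1*849)) = √(-720588 + (1085163 - 849)) = √(-720588 + 1084314) = √363726 = 33*√334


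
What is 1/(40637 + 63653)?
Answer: 1/104290 ≈ 9.5886e-6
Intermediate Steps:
1/(40637 + 63653) = 1/104290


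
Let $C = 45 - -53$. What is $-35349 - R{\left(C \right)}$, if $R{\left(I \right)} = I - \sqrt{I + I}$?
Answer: $-35433$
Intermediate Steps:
$C = 98$ ($C = 45 + 53 = 98$)
$R{\left(I \right)} = I - \sqrt{2} \sqrt{I}$ ($R{\left(I \right)} = I - \sqrt{2 I} = I - \sqrt{2} \sqrt{I}$)
$-35349 - R{\left(C \right)} = -35349 - \left(98 - \sqrt{2} \sqrt{98}\right) = -35349 - \left(98 - \sqrt{2} \cdot 7 \sqrt{2}\right) = -35349 - \left(98 - 14\right) = -35349 - 84 = -35433$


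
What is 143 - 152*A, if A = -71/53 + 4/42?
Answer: 369679/1113 ≈ 332.15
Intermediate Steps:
A = -1385/1113 (A = -71*1/53 + 4*(1/42) = -71/53 + 2/21 = -1385/1113 ≈ -1.2444)
143 - 152*A = 143 - 152*(-1385/1113) = 143 + 210520/1113 = 369679/1113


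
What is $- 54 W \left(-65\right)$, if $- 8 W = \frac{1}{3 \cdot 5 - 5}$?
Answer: $- \frac{351}{8} \approx -43.875$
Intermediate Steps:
$W = - \frac{1}{80}$ ($W = - \frac{1}{8 \left(3 \cdot 5 - 5\right)} = - \frac{1}{8 \left(15 - 5\right)} = - \frac{1}{8 \cdot 10} = \left(- \frac{1}{8}\right) \frac{1}{10} = - \frac{1}{80} \approx -0.0125$)
$- 54 W \left(-65\right) = \left(-54\right) \left(- \frac{1}{80}\right) \left(-65\right) = \frac{27}{40} \left(-65\right) = - \frac{351}{8}$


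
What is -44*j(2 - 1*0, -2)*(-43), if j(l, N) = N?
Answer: -3784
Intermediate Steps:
-44*j(2 - 1*0, -2)*(-43) = -44*(-2)*(-43) = 88*(-43) = -3784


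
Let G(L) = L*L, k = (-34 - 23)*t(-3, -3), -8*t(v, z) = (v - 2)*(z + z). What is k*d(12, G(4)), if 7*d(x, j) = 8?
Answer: 1710/7 ≈ 244.29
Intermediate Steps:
t(v, z) = -z*(-2 + v)/4 (t(v, z) = -(v - 2)*(z + z)/8 = -(-2 + v)*2*z/8 = -z*(-2 + v)/4)
k = 855/4 (k = (-34 - 23)*((¼)*(-3)*(2 - 1*(-3))) = -57*(-3)*(2 + 3)/4 = -57*(-3)*5/4 = -57*(-15/4) = 855/4 ≈ 213.75)
G(L) = L²
d(x, j) = 8/7 (d(x, j) = (⅐)*8 = 8/7)
k*d(12, G(4)) = (855/4)*(8/7) = 1710/7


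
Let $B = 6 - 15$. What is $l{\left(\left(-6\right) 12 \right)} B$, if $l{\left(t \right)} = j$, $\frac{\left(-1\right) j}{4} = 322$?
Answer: $11592$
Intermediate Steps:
$j = -1288$ ($j = \left(-4\right) 322 = -1288$)
$l{\left(t \right)} = -1288$
$B = -9$ ($B = 6 - 15 = -9$)
$l{\left(\left(-6\right) 12 \right)} B = \left(-1288\right) \left(-9\right) = 11592$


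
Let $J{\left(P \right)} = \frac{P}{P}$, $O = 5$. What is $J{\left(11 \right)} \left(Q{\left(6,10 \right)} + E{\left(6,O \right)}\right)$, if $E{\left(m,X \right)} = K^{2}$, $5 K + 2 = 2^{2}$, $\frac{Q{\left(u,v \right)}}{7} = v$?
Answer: $\frac{1754}{25} \approx 70.16$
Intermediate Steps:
$J{\left(P \right)} = 1$
$Q{\left(u,v \right)} = 7 v$
$K = \frac{2}{5}$ ($K = - \frac{2}{5} + \frac{2^{2}}{5} = - \frac{2}{5} + \frac{1}{5} \cdot 4 = - \frac{2}{5} + \frac{4}{5} = \frac{2}{5} \approx 0.4$)
$E{\left(m,X \right)} = \frac{4}{25}$ ($E{\left(m,X \right)} = \left(\frac{2}{5}\right)^{2} = \frac{4}{25}$)
$J{\left(11 \right)} \left(Q{\left(6,10 \right)} + E{\left(6,O \right)}\right) = 1 \left(7 \cdot 10 + \frac{4}{25}\right) = 1 \left(70 + \frac{4}{25}\right) = 1 \cdot \frac{1754}{25} = \frac{1754}{25}$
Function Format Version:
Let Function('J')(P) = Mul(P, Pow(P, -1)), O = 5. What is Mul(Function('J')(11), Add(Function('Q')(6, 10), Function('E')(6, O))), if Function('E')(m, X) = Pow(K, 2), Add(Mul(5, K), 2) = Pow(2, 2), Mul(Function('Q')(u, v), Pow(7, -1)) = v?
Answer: Rational(1754, 25) ≈ 70.160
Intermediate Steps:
Function('J')(P) = 1
Function('Q')(u, v) = Mul(7, v)
K = Rational(2, 5) (K = Add(Rational(-2, 5), Mul(Rational(1, 5), Pow(2, 2))) = Add(Rational(-2, 5), Mul(Rational(1, 5), 4)) = Add(Rational(-2, 5), Rational(4, 5)) = Rational(2, 5) ≈ 0.40000)
Function('E')(m, X) = Rational(4, 25) (Function('E')(m, X) = Pow(Rational(2, 5), 2) = Rational(4, 25))
Mul(Function('J')(11), Add(Function('Q')(6, 10), Function('E')(6, O))) = Mul(1, Add(Mul(7, 10), Rational(4, 25))) = Mul(1, Add(70, Rational(4, 25))) = Mul(1, Rational(1754, 25)) = Rational(1754, 25)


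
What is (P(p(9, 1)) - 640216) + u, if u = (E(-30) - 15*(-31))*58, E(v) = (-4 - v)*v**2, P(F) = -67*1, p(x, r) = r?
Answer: 743887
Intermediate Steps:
P(F) = -67
E(v) = v**2*(-4 - v)
u = 1384170 (u = ((-30)**2*(-4 - 1*(-30)) - 15*(-31))*58 = (900*(-4 + 30) + 465)*58 = (900*26 + 465)*58 = (23400 + 465)*58 = 23865*58 = 1384170)
(P(p(9, 1)) - 640216) + u = (-67 - 640216) + 1384170 = -640283 + 1384170 = 743887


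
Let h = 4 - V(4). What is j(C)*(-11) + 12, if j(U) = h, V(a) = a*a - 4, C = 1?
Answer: 100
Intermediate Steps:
V(a) = -4 + a**2 (V(a) = a**2 - 4 = -4 + a**2)
h = -8 (h = 4 - (-4 + 4**2) = 4 - (-4 + 16) = 4 - 1*12 = 4 - 12 = -8)
j(U) = -8
j(C)*(-11) + 12 = -8*(-11) + 12 = 88 + 12 = 100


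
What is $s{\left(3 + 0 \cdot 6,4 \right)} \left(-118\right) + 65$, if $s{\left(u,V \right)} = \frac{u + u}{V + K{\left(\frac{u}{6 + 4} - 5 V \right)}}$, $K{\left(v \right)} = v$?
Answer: $\frac{17285}{157} \approx 110.1$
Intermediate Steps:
$s{\left(u,V \right)} = \frac{2 u}{- 4 V + \frac{u}{10}}$ ($s{\left(u,V \right)} = \frac{u + u}{V - \left(5 V - \frac{u}{6 + 4}\right)} = \frac{2 u}{V - \left(5 V - \frac{u}{10}\right)} = \frac{2 u}{- 4 V + \frac{u}{10}}$)
$s{\left(3 + 0 \cdot 6,4 \right)} \left(-118\right) + 65 = \frac{20 \left(3 + 0 \cdot 6\right)}{\left(3 + 0 \cdot 6\right) - 160} \left(-118\right) + 65 = \frac{20 \left(3 + 0\right)}{\left(3 + 0\right) - 160} \left(-118\right) + 65 = 20 \cdot 3 \frac{1}{3 - 160} \left(-118\right) + 65 = 20 \cdot 3 \frac{1}{-157} \left(-118\right) + 65 = 20 \cdot 3 \left(- \frac{1}{157}\right) \left(-118\right) + 65 = \left(- \frac{60}{157}\right) \left(-118\right) + 65 = \frac{7080}{157} + 65 = \frac{17285}{157}$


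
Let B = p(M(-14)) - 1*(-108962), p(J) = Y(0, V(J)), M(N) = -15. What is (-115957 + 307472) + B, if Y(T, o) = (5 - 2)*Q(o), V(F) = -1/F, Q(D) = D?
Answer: 1502386/5 ≈ 3.0048e+5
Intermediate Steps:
Y(T, o) = 3*o (Y(T, o) = (5 - 2)*o = 3*o)
p(J) = -3/J (p(J) = 3*(-1/J) = -3/J)
B = 544811/5 (B = -3/(-15) - 1*(-108962) = -3*(-1/15) + 108962 = 1/5 + 108962 = 544811/5 ≈ 1.0896e+5)
(-115957 + 307472) + B = (-115957 + 307472) + 544811/5 = 191515 + 544811/5 = 1502386/5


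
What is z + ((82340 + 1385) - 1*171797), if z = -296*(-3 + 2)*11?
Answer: -84816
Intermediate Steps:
z = 3256 (z = -(-296)*11 = -296*(-11) = 3256)
z + ((82340 + 1385) - 1*171797) = 3256 + ((82340 + 1385) - 1*171797) = 3256 + (83725 - 171797) = 3256 - 88072 = -84816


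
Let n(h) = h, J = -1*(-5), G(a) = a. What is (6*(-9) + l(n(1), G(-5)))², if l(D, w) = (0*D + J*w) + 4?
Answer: 5625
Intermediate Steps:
J = 5
l(D, w) = 4 + 5*w (l(D, w) = (0*D + 5*w) + 4 = (0 + 5*w) + 4 = 5*w + 4 = 4 + 5*w)
(6*(-9) + l(n(1), G(-5)))² = (6*(-9) + (4 + 5*(-5)))² = (-54 + (4 - 25))² = (-54 - 21)² = (-75)² = 5625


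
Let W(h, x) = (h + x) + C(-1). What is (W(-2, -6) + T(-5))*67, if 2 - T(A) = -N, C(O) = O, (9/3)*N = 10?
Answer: -737/3 ≈ -245.67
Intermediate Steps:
N = 10/3 (N = (⅓)*10 = 10/3 ≈ 3.3333)
W(h, x) = -1 + h + x (W(h, x) = (h + x) - 1 = -1 + h + x)
T(A) = 16/3 (T(A) = 2 - (-1)*10/3 = 2 - 1*(-10/3) = 2 + 10/3 = 16/3)
(W(-2, -6) + T(-5))*67 = ((-1 - 2 - 6) + 16/3)*67 = (-9 + 16/3)*67 = -11/3*67 = -737/3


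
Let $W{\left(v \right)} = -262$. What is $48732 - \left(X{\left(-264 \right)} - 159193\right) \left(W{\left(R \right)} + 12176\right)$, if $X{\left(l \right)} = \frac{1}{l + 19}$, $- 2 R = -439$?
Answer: $\frac{66383596392}{35} \approx 1.8967 \cdot 10^{9}$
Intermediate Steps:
$R = \frac{439}{2}$ ($R = \left(- \frac{1}{2}\right) \left(-439\right) = \frac{439}{2} \approx 219.5$)
$X{\left(l \right)} = \frac{1}{19 + l}$
$48732 - \left(X{\left(-264 \right)} - 159193\right) \left(W{\left(R \right)} + 12176\right) = 48732 - \left(\frac{1}{19 - 264} - 159193\right) \left(-262 + 12176\right) = 48732 - \left(\frac{1}{-245} - 159193\right) 11914 = 48732 - \left(- \frac{1}{245} - 159193\right) 11914 = 48732 - \left(- \frac{39002286}{245}\right) 11914 = 48732 - - \frac{66381890772}{35} = 48732 + \frac{66381890772}{35} = \frac{66383596392}{35}$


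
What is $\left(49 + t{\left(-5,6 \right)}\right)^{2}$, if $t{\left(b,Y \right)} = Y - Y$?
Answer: $2401$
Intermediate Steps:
$t{\left(b,Y \right)} = 0$
$\left(49 + t{\left(-5,6 \right)}\right)^{2} = \left(49 + 0\right)^{2} = 49^{2} = 2401$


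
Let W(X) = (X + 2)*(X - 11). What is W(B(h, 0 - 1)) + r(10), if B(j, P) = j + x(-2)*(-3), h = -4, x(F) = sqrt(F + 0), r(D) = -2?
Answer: 10 + 51*I*sqrt(2) ≈ 10.0 + 72.125*I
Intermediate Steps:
x(F) = sqrt(F)
B(j, P) = j - 3*I*sqrt(2) (B(j, P) = j + sqrt(-2)*(-3) = j + (I*sqrt(2))*(-3) = j - 3*I*sqrt(2))
W(X) = (-11 + X)*(2 + X) (W(X) = (2 + X)*(-11 + X) = (-11 + X)*(2 + X))
W(B(h, 0 - 1)) + r(10) = (-22 + (-4 - 3*I*sqrt(2))**2 - 9*(-4 - 3*I*sqrt(2))) - 2 = (-22 + (-4 - 3*I*sqrt(2))**2 + (36 + 27*I*sqrt(2))) - 2 = (14 + (-4 - 3*I*sqrt(2))**2 + 27*I*sqrt(2)) - 2 = 12 + (-4 - 3*I*sqrt(2))**2 + 27*I*sqrt(2)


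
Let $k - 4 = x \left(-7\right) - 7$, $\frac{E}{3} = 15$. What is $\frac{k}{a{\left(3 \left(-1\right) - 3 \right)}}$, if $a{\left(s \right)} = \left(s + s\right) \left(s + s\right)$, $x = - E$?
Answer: $\frac{13}{6} \approx 2.1667$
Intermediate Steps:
$E = 45$ ($E = 3 \cdot 15 = 45$)
$x = -45$ ($x = \left(-1\right) 45 = -45$)
$a{\left(s \right)} = 4 s^{2}$ ($a{\left(s \right)} = 2 s 2 s = 4 s^{2}$)
$k = 312$ ($k = 4 - -308 = 4 + \left(315 - 7\right) = 4 + 308 = 312$)
$\frac{k}{a{\left(3 \left(-1\right) - 3 \right)}} = \frac{312}{4 \left(3 \left(-1\right) - 3\right)^{2}} = \frac{312}{4 \left(-3 - 3\right)^{2}} = \frac{312}{4 \left(-6\right)^{2}} = \frac{312}{4 \cdot 36} = \frac{312}{144} = 312 \cdot \frac{1}{144} = \frac{13}{6}$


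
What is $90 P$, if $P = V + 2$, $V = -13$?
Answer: $-990$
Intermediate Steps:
$P = -11$ ($P = -13 + 2 = -11$)
$90 P = 90 \left(-11\right) = -990$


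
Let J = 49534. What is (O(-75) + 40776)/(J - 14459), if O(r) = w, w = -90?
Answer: 40686/35075 ≈ 1.1600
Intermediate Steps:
O(r) = -90
(O(-75) + 40776)/(J - 14459) = (-90 + 40776)/(49534 - 14459) = 40686/35075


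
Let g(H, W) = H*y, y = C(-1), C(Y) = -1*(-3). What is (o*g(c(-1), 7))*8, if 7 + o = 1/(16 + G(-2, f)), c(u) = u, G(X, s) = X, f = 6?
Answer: 1164/7 ≈ 166.29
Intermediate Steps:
C(Y) = 3
y = 3
o = -97/14 (o = -7 + 1/(16 - 2) = -7 + 1/14 = -97/14 ≈ -6.9286)
g(H, W) = 3*H (g(H, W) = H*3 = 3*H)
(o*g(c(-1), 7))*8 = -291*(-1)/14*8 = -97/14*(-3)*8 = (291/14)*8 = 1164/7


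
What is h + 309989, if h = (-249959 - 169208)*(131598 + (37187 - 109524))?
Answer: -24839945598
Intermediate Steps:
h = -24840255587 (h = -419167*(131598 - 72337) = -419167*59261 = -24840255587)
h + 309989 = -24840255587 + 309989 = -24839945598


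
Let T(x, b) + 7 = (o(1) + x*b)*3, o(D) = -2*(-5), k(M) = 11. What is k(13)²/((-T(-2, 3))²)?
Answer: 121/25 ≈ 4.8400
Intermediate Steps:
o(D) = 10
T(x, b) = 23 + 3*b*x (T(x, b) = -7 + (10 + x*b)*3 = -7 + (10 + b*x)*3 = -7 + (30 + 3*b*x) = 23 + 3*b*x)
k(13)²/((-T(-2, 3))²) = 11²/((-(23 + 3*3*(-2)))²) = 121/((-(23 - 18))²) = 121/((-1*5)²) = 121/((-5)²) = 121/25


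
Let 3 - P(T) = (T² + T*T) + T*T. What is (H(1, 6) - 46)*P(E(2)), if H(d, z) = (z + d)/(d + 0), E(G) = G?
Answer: 351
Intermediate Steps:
H(d, z) = (d + z)/d
P(T) = 3 - 3*T² (P(T) = 3 - ((T² + T*T) + T*T) = 3 - ((T² + T²) + T²) = 3 - (2*T² + T²) = 3 - 3*T²)
(H(1, 6) - 46)*P(E(2)) = ((1 + 6)/1 - 46)*(3 - 3*2²) = (1*7 - 46)*(3 - 3*4) = (7 - 46)*(3 - 12) = -39*(-9) = 351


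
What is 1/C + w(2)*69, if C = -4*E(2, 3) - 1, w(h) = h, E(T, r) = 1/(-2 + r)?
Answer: 689/5 ≈ 137.80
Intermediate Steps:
C = -5 (C = -4/(-2 + 3) - 1 = -4/1 - 1 = -4*1 - 1 = -4 - 1 = -5)
1/C + w(2)*69 = 1/(-5) + 2*69 = -1/5 + 138 = 689/5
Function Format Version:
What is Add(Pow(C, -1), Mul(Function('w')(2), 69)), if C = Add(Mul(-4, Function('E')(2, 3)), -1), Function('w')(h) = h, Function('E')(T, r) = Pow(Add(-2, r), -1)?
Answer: Rational(689, 5) ≈ 137.80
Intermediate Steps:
C = -5 (C = Add(Mul(-4, Pow(Add(-2, 3), -1)), -1) = Add(Mul(-4, Pow(1, -1)), -1) = Add(Mul(-4, 1), -1) = Add(-4, -1) = -5)
Add(Pow(C, -1), Mul(Function('w')(2), 69)) = Add(Pow(-5, -1), Mul(2, 69)) = Add(Rational(-1, 5), 138) = Rational(689, 5)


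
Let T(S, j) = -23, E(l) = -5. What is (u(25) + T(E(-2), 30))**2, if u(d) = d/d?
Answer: 484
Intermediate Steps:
u(d) = 1
(u(25) + T(E(-2), 30))**2 = (1 - 23)**2 = (-22)**2 = 484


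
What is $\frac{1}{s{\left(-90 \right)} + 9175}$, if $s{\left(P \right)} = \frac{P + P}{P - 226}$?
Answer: $\frac{79}{724870} \approx 0.00010898$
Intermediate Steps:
$s{\left(P \right)} = \frac{2 P}{-226 + P}$
$\frac{1}{s{\left(-90 \right)} + 9175} = \frac{1}{2 \left(-90\right) \frac{1}{-226 - 90} + 9175} = \frac{1}{2 \left(-90\right) \frac{1}{-316} + 9175} = \frac{1}{2 \left(-90\right) \left(- \frac{1}{316}\right) + 9175} = \frac{1}{\frac{45}{79} + 9175} = \frac{1}{\frac{724870}{79}} = \frac{79}{724870}$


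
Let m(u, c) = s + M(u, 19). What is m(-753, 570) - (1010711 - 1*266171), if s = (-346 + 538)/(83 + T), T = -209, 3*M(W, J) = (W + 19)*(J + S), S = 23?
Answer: -15851168/21 ≈ -7.5482e+5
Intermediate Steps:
M(W, J) = (19 + W)*(23 + J)/3 (M(W, J) = ((W + 19)*(J + 23))/3 = ((19 + W)*(23 + J))/3 = (19 + W)*(23 + J)/3)
s = -32/21 (s = (-346 + 538)/(83 - 209) = 192/(-126) = 192*(-1/126) = -32/21 ≈ -1.5238)
m(u, c) = 5554/21 + 14*u (m(u, c) = -32/21 + (437/3 + (19/3)*19 + 23*u/3 + (⅓)*19*u) = -32/21 + (437/3 + 361/3 + 23*u/3 + 19*u/3) = -32/21 + (266 + 14*u) = 5554/21 + 14*u)
m(-753, 570) - (1010711 - 1*266171) = (5554/21 + 14*(-753)) - (1010711 - 1*266171) = (5554/21 - 10542) - (1010711 - 266171) = -215828/21 - 1*744540 = -215828/21 - 744540 = -15851168/21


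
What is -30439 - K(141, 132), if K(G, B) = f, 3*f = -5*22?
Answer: -91207/3 ≈ -30402.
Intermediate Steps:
f = -110/3 (f = (-5*22)/3 = (⅓)*(-110) = -110/3 ≈ -36.667)
K(G, B) = -110/3
-30439 - K(141, 132) = -30439 - 1*(-110/3) = -30439 + 110/3 = -91207/3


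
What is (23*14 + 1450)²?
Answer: 3139984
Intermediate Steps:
(23*14 + 1450)² = (322 + 1450)² = 1772² = 3139984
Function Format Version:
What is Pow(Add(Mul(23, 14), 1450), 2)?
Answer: 3139984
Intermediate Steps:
Pow(Add(Mul(23, 14), 1450), 2) = Pow(Add(322, 1450), 2) = Pow(1772, 2) = 3139984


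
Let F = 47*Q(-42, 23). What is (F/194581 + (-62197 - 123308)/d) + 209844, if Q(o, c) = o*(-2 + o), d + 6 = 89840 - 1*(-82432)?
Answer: 2344628269840705/11173230182 ≈ 2.0984e+5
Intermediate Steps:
d = 172266 (d = -6 + (89840 - 1*(-82432)) = -6 + (89840 + 82432) = -6 + 172272 = 172266)
F = 86856 (F = 47*(-42*(-2 - 42)) = 47*(-42*(-44)) = 47*1848 = 86856)
(F/194581 + (-62197 - 123308)/d) + 209844 = (86856/194581 + (-62197 - 123308)/172266) + 209844 = (86856*(1/194581) - 185505*1/172266) + 209844 = (86856/194581 - 61835/57422) + 209844 = -7044470903/11173230182 + 209844 = 2344628269840705/11173230182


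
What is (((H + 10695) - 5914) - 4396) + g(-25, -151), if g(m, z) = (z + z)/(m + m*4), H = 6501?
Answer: 861052/125 ≈ 6888.4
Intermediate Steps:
g(m, z) = 2*z/(5*m) (g(m, z) = (2*z)/(m + 4*m) = (2*z)/((5*m)) = (2*z)*(1/(5*m)) = 2*z/(5*m))
(((H + 10695) - 5914) - 4396) + g(-25, -151) = (((6501 + 10695) - 5914) - 4396) + (⅖)*(-151)/(-25) = ((17196 - 5914) - 4396) + (⅖)*(-151)*(-1/25) = (11282 - 4396) + 302/125 = 6886 + 302/125 = 861052/125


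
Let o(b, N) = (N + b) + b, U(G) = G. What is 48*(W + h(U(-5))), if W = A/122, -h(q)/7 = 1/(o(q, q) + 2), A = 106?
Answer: 53568/793 ≈ 67.551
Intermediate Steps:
o(b, N) = N + 2*b
h(q) = -7/(2 + 3*q) (h(q) = -7/((q + 2*q) + 2) = -7/(3*q + 2) = -7/(2 + 3*q))
W = 53/61 (W = 106/122 = 106*(1/122) = 53/61 ≈ 0.86885)
48*(W + h(U(-5))) = 48*(53/61 - 7/(2 + 3*(-5))) = 48*(53/61 - 7/(2 - 15)) = 48*(53/61 - 7/(-13)) = 48*(53/61 - 7*(-1/13)) = 48*(53/61 + 7/13) = 48*(1116/793) = 53568/793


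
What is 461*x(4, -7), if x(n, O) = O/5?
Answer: -3227/5 ≈ -645.40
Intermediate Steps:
x(n, O) = O/5 (x(n, O) = O*(⅕) = O/5)
461*x(4, -7) = 461*((⅕)*(-7)) = 461*(-7/5) = -3227/5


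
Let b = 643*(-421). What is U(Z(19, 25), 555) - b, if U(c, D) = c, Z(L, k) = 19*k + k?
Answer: 271203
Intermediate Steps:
Z(L, k) = 20*k
b = -270703
U(Z(19, 25), 555) - b = 20*25 - 1*(-270703) = 500 + 270703 = 271203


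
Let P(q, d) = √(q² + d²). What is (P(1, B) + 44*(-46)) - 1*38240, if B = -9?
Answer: -40264 + √82 ≈ -40255.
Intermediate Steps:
P(q, d) = √(d² + q²)
(P(1, B) + 44*(-46)) - 1*38240 = (√((-9)² + 1²) + 44*(-46)) - 1*38240 = (√(81 + 1) - 2024) - 38240 = (√82 - 2024) - 38240 = (-2024 + √82) - 38240 = -40264 + √82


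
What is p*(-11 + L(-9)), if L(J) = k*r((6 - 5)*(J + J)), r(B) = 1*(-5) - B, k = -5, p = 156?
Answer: -11856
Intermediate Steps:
r(B) = -5 - B
L(J) = 25 + 10*J (L(J) = -5*(-5 - (6 - 5)*(J + J)) = -5*(-5 - 2*J) = 25 + 10*J)
p*(-11 + L(-9)) = 156*(-11 + (25 + 10*(-9))) = 156*(-11 + (25 - 90)) = 156*(-11 - 65) = 156*(-76) = -11856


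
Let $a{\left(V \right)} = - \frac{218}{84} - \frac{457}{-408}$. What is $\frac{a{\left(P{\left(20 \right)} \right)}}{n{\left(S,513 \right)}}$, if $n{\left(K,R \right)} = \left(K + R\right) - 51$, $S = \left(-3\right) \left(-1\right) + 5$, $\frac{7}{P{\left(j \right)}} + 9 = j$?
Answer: $- \frac{4213}{1342320} \approx -0.0031386$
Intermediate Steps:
$P{\left(j \right)} = \frac{7}{-9 + j}$
$a{\left(V \right)} = - \frac{4213}{2856}$ ($a{\left(V \right)} = \left(-218\right) \frac{1}{84} - - \frac{457}{408} = - \frac{109}{42} + \frac{457}{408} = - \frac{4213}{2856}$)
$S = 8$ ($S = 3 + 5 = 8$)
$n{\left(K,R \right)} = -51 + K + R$
$\frac{a{\left(P{\left(20 \right)} \right)}}{n{\left(S,513 \right)}} = - \frac{4213}{2856 \left(-51 + 8 + 513\right)} = - \frac{4213}{2856 \cdot 470} = \left(- \frac{4213}{2856}\right) \frac{1}{470} = - \frac{4213}{1342320}$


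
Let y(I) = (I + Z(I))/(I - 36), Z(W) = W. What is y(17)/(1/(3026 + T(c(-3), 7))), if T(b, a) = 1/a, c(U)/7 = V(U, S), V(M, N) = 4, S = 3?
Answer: -720222/133 ≈ -5415.2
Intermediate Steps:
c(U) = 28 (c(U) = 7*4 = 28)
y(I) = 2*I/(-36 + I) (y(I) = (I + I)/(I - 36) = (2*I)/(-36 + I) = 2*I/(-36 + I))
y(17)/(1/(3026 + T(c(-3), 7))) = (2*17/(-36 + 17))/(1/(3026 + 1/7)) = (2*17/(-19))/(1/(3026 + 1/7)) = (2*17*(-1/19))/(1/(21183/7)) = -34/(19*7/21183) = -34/19*21183/7 = -720222/133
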